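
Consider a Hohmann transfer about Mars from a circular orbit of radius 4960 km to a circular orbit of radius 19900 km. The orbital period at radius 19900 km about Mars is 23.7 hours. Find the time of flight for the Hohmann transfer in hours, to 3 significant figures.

t = 5.85 hours

From Kepler's third law T² = 4π²r³/μ at r = 19900 km, T = 23.7 hours = 23.7 × 3600 s = 85320 s: μ = 4π²r³/T² = 42738.3 km³/s².
The Hohmann ellipse has a_t = (r₁ + r₂)/2 = 12430 km.
Half the transfer-orbit period gives t = π√(a_t³/μ) = 21060 s.
Converting: 21060 s ÷ 3600 s/hour = 5.85 hours.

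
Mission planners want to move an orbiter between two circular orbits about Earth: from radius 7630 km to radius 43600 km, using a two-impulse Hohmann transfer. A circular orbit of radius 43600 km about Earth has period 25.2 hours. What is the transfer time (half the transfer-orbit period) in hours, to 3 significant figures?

t = 5.67 hours

From Kepler's third law T² = 4π²r³/μ at r = 43600 km, T = 25.2 hours = 25.2 × 3600 s = 90720 s: μ = 4π²r³/T² = 3.97570×10^5 km³/s².
The Hohmann ellipse has a_t = (r₁ + r₂)/2 = 25615 km.
Transfer time t = π√(a_t³/μ) = π√((25615)³ / 3.97570×10^5) = 20426 s.
Converting: 20426 s ÷ 3600 s/hour = 5.67 hours.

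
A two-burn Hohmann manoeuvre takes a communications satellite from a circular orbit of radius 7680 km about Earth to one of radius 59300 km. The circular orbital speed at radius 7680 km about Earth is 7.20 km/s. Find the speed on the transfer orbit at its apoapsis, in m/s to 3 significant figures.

v = 1240 m/s

From the circular-orbit relation v² = μ/r at r = 7680 km: μ = v²r = (7.20)² × 7680 = 3.98131×10^5 km³/s².
The Hohmann ellipse has a_t = (r₁ + r₂)/2 = 33490 km.
The apoapsis of the transfer ellipse is at r = 59300 km.
From the vis-viva equation, v = √[μ(2/r − 1/a_t)] = 1.241 km/s.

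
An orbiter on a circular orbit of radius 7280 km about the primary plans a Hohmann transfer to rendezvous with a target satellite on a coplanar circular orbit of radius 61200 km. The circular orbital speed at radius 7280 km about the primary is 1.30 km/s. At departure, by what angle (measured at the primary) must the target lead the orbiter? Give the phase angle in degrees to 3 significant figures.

From the circular-orbit relation v² = μ/r at r = 7280 km: μ = v²r = (1.30)² × 7280 = 12303.2 km³/s².
Semi-major axis of the transfer orbit: a_t = (7280 + 61200)/2 = 34240 km.
Transfer time t = π√(a_t³/μ) = 1.7945×10^5 s.
Target angular speed ω₂ = √(μ/r₂³) = 7.3263×10^-6 rad/s.
Angle swept by the target during transfer: ω₂·t = 1.3147 rad = 75.33°.
The orbiter traverses 180° on the transfer ellipse, so the target must lead by 180° − 75.33° = 105°.

φ = 105°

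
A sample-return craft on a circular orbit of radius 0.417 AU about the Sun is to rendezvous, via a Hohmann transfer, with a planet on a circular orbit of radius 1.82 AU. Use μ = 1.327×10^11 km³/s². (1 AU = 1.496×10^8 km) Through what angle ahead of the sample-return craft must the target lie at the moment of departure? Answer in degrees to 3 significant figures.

In km: r₁ = 0.417 × 1.496×10^8 = 6.23832×10^7 km; r₂ = 1.82 × 1.496×10^8 = 2.72272×10^8 km.
The Hohmann ellipse has a_t = (r₁ + r₂)/2 = 1.673276×10^8 km.
The half-period of the transfer ellipse is t = π√(a_t³/μ) = 1.8667×10^7 s.
Target angular speed ω₂ = √(μ/r₂³) = 8.1083×10^-8 rad/s.
Angle swept by the target during transfer: ω₂·t = 1.5136 rad = 86.72°.
Arrival is 180° from departure on the ellipse, so φ = 180° − 86.72° = 93.3°.

φ = 93.3°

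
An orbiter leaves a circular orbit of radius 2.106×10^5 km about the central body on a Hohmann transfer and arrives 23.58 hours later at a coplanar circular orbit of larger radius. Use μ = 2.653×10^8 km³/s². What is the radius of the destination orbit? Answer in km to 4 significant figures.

r₂ = 9.466×10^5 km

Transfer time t = 23.58 hours = 84888 s, and t = π√(a_t³/μ).
So a_t = (μ t²/π²)^(1/3) = (2.653×10^8 × (84888)² / π²)^(1/3) = 5.7860×10^5 km.
Since a_t = (r₁ + r₂)/2, r₂ = 2a_t − r₁ = 2×5.7860×10^5 − 2.106×10^5 = 9.466×10^5 km.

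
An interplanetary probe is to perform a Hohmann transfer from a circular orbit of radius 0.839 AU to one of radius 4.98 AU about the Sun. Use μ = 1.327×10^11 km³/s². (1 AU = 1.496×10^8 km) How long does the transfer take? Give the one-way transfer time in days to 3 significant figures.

In km: r₁ = 0.839 × 1.496×10^8 = 1.255144×10^8 km; r₂ = 4.98 × 1.496×10^8 = 7.45008×10^8 km.
The Hohmann ellipse has a_t = (r₁ + r₂)/2 = 4.352612×10^8 km.
Half the transfer-orbit period gives t = π√(a_t³/μ) = 7.831×10^7 s.
Converting: 7.831×10^7 s ÷ 86400 s/day = 906 days.

t = 906 days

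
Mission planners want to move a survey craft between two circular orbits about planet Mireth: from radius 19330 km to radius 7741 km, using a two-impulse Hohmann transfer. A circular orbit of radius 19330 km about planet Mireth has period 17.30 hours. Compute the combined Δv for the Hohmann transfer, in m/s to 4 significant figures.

Δv = 1076 m/s

From Kepler's third law T² = 4π²r³/μ at r = 19330 km, T = 17.30 hours = 17.30 × 3600 s = 62280 s: μ = 4π²r³/T² = 73512.0 km³/s².
Transfer-ellipse semi-major axis a_t = (r₁ + r₂)/2 = (19330 + 7741)/2 = 13535.5 km.
At r₁ the circular-orbit speed is v₁ = √(μ/r₁) = 1.95013 km/s.
On the transfer ellipse at r₁, vis-viva gives v_a = √[μ(2/r₁ − 1/a_t)] = 1.47477 km/s.
First burn Δv₁ = |v_a − v₁| = 0.4754 km/s.
Circular speed at r₂: v₂ = √(μ/r₂) = 3.082 km/s.
Transfer-orbit speed at r₂: v_p = √[μ(2/r₂ − 1/a_t)] = 3.683 km/s.
Second burn Δv₂ = |v₂ − v_p| = 0.6010 km/s.
Total Δv = Δv₁ + Δv₂ = 1.076 km/s.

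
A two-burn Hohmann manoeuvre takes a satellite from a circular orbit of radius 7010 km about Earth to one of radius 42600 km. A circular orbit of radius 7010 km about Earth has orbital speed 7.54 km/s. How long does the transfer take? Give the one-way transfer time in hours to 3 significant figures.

t = 5.40 hours

From the circular-orbit relation v² = μ/r at r = 7010 km: μ = v²r = (7.54)² × 7010 = 3.98530×10^5 km³/s².
The Hohmann ellipse has a_t = (r₁ + r₂)/2 = 24805 km.
By Kepler's third law the transfer-orbit period is T = 2π√(a_t³/μ), so t = T/2 = 19440 s.
Converting: 19440 s ÷ 3600 s/hour = 5.40 hours.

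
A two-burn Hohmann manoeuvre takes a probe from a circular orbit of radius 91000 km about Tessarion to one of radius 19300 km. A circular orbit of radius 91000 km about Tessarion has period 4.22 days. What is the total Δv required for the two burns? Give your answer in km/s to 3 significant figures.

From Kepler's third law T² = 4π²r³/μ at r = 91000 km, T = 4.22 days = 4.22 × 86400 s = 3.64608×10^5 s: μ = 4π²r³/T² = 2.23785×10^5 km³/s².
The Hohmann ellipse has a_t = (r₁ + r₂)/2 = 55150 km.
Circular speed at r₁: v₁ = √(μ/r₁) = √(2.23785×10^5/91000) = 1.5682 km/s.
Transfer-orbit speed at r₁ (v² = μ(2/r − 1/a)): v_a = √[μ(2/r₁ − 1/a_t)] = 0.92769 km/s.
First burn Δv₁ = |v_a − v₁| = 0.6405 km/s.
At r₂, v₂ = √(μ/r₂) = 3.4052 km/s.
Transfer-orbit speed at r₂: v_p = √[μ(2/r₂ − 1/a_t)] = 4.3741 km/s.
Second burn Δv₂ = |v₂ − v_p| = 0.9689 km/s.
Total Δv = Δv₁ + Δv₂ = 1.609 km/s.

Δv = 1.61 km/s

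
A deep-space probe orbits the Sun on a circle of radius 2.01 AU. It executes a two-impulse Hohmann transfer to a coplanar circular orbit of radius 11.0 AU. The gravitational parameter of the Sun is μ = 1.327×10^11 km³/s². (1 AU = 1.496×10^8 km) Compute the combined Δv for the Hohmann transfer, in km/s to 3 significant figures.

In km: r₁ = 2.01 × 1.496×10^8 = 3.00696×10^8 km; r₂ = 11.0 × 1.496×10^8 = 1.6456×10^9 km.
Semi-major axis of the transfer orbit: a_t = (3.00696×10^8 + 1.6456×10^9)/2 = 9.73148×10^8 km.
Circular speed at r₁: v₁ = √(μ/r₁) = √(1.327×10^11/3.00696×10^8) = 21.01 km/s.
Transfer-orbit speed at r₁ (vis-viva): v_p = √[μ(2/r₁ − 1/a_t)] = 27.32 km/s.
First burn Δv₁ = |v_p − v₁| = 6.310 km/s.
Circular speed at r₂: v₂ = √(μ/r₂) = 8.980 km/s.
Transfer-orbit speed at r₂: v_a = √[μ(2/r₂ − 1/a_t)] = 4.992 km/s.
Second burn Δv₂ = |v₂ − v_a| = 3.988 km/s.
Total Δv = Δv₁ + Δv₂ = 10.30 km/s.

Δv = 10.3 km/s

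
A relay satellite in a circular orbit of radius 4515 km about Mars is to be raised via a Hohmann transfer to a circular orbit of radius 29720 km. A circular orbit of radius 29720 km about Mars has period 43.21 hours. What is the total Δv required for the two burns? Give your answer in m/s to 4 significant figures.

From Kepler's third law T² = 4π²r³/μ at r = 29720 km, T = 43.21 hours = 43.21 × 3600 s = 1.55556×10^5 s: μ = 4π²r³/T² = 42828.5 km³/s².
The Hohmann ellipse has a_t = (r₁ + r₂)/2 = 17117.5 km.
Circular speed at r₁: v₁ = √(μ/r₁) = √(42828.5/4515) = 3.0799 km/s.
Transfer-orbit speed at r₁ (vis-viva): v_p = √[μ(2/r₁ − 1/a_t)] = 4.0583 km/s.
First burn Δv₁ = |v_p − v₁| = 0.9784 km/s.
At r₂, v₂ = √(μ/r₂) = 1.2004 km/s.
Transfer-orbit speed at r₂: v_a = √[μ(2/r₂ − 1/a_t)] = 0.61652 km/s.
Second burn Δv₂ = |v₂ − v_a| = 0.5839 km/s.
Δv = Δv₁ + Δv₂ = 0.9784 + 0.5839 = 1.562 km/s.

Δv = 1562 m/s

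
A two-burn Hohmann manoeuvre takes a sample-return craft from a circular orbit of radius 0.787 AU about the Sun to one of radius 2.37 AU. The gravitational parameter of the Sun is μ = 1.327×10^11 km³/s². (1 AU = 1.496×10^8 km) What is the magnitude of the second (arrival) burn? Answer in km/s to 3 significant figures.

In km: r₁ = 0.787 × 1.496×10^8 = 1.177352×10^8 km; r₂ = 2.37 × 1.496×10^8 = 3.54552×10^8 km.
Transfer-ellipse semi-major axis a_t = (r₁ + r₂)/2 = (1.177352×10^8 + 3.54552×10^8)/2 = 2.361436×10^8 km.
On the circular orbit at r = 3.54552×10^8 km, v_c = √(μ/r) = 19.346 km/s.
Vis-viva on the transfer ellipse at r = 3.54552×10^8 km gives v_t = √[μ(2/r − 1/a_t)] = 13.660 km/s.
Δv₂ = |v_t − v_c| = |13.660 − 19.346| = 5.686 km/s.

Δv₂ = 5.69 km/s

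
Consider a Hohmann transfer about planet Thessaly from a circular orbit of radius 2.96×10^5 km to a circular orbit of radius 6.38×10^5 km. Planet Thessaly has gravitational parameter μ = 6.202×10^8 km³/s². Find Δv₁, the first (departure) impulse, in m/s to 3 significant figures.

Δv₁ = 7730 m/s

Transfer-ellipse semi-major axis a_t = (r₁ + r₂)/2 = (2.960×10^5 + 6.380×10^5)/2 = 4.670×10^5 km.
Circular speed at r = 2.960×10^5 km: v_c = √(μ/r) = 45.774 km/s.
Transfer-orbit speed at the same r (vis-viva, a = a_t): v_t = √[μ(2/r − 1/a_t)] = 53.502 km/s.
Δv₁ = |v_t − v_c| = |53.502 − 45.774| = 7.728 km/s.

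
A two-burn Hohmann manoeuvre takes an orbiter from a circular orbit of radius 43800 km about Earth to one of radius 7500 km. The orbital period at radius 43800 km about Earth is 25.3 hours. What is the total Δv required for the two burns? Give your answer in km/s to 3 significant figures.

Δv = 3.63 km/s

From Kepler's third law T² = 4π²r³/μ at r = 43800 km, T = 25.3 hours = 25.3 × 3600 s = 91080 s: μ = 4π²r³/T² = 3.99886×10^5 km³/s².
Semi-major axis of the transfer orbit: a_t = (43800 + 7500)/2 = 25650 km.
At r₁ the circular-orbit speed is v₁ = √(μ/r₁) = 3.022 km/s.
Transfer-orbit speed at r₁ (v² = μ(2/r − 1/a)): v_a = √[μ(2/r₁ − 1/a_t)] = 1.634 km/s.
First burn Δv₁ = |v_a − v₁| = 1.388 km/s.
Circular speed at r₂: v₂ = √(μ/r₂) = 7.302 km/s.
Transfer-orbit speed at r₂: v_p = √[μ(2/r₂ − 1/a_t)] = 9.542 km/s.
Second burn Δv₂ = |v₂ − v_p| = 2.240 km/s.
Δv = Δv₁ + Δv₂ = 1.388 + 2.240 = 3.628 km/s.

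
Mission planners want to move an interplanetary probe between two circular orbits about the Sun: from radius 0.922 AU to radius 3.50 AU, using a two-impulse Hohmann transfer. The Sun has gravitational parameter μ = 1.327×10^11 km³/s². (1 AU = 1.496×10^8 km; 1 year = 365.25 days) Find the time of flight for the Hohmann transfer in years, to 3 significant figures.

t = 1.64 years

In km: r₁ = 0.922 × 1.496×10^8 = 1.379312×10^8 km; r₂ = 3.50 × 1.496×10^8 = 5.236×10^8 km.
Transfer-ellipse semi-major axis a_t = (r₁ + r₂)/2 = (1.379312×10^8 + 5.236×10^8)/2 = 3.307656×10^8 km.
Transfer time t = π√(a_t³/μ) = π√((3.307656×10^8)³ / 1.327×10^11) = 5.188×10^7 s.
Converting: 5.188×10^7 s ÷ 3.15576×10^7 s/year (365.25 × 86400) = 1.64 years.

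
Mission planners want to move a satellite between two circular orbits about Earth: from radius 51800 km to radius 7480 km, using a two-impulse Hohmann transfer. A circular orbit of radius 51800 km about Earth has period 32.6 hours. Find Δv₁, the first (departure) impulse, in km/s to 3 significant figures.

From Kepler's third law T² = 4π²r³/μ at r = 51800 km, T = 32.6 hours = 32.6 × 3600 s = 1.1736×10^5 s: μ = 4π²r³/T² = 3.98390×10^5 km³/s².
Transfer-ellipse semi-major axis a_t = (r₁ + r₂)/2 = (51800 + 7480)/2 = 29640 km.
On the circular orbit at r = 51800 km, v_c = √(μ/r) = 2.773 km/s.
Vis-viva on the transfer ellipse at r = 51800 km gives v_t = √[μ(2/r − 1/a_t)] = 1.393 km/s.
Δv₁ = |v_t − v_c| = |1.393 − 2.773| = 1.380 km/s.

Δv₁ = 1.38 km/s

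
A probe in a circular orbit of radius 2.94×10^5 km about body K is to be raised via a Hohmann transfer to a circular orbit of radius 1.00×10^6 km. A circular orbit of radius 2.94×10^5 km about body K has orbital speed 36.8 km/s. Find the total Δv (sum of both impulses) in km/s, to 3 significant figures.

From the circular-orbit relation v² = μ/r at r = 2.94×10^5 km: μ = v²r = (36.8)² × 2.94×10^5 = 3.98147×10^8 km³/s².
The Hohmann ellipse has a_t = (r₁ + r₂)/2 = 6.470×10^5 km.
At r₁ the circular-orbit speed is v₁ = √(μ/r₁) = 36.80 km/s.
Transfer-orbit speed at r₁ (v² = μ(2/r − 1/a)): v_p = √[μ(2/r₁ − 1/a_t)] = 45.75 km/s.
First burn Δv₁ = |v_p − v₁| = 8.950 km/s.
At r₂, v₂ = √(μ/r₂) = 19.954 km/s.
Transfer-orbit speed at r₂: v_a = √[μ(2/r₂ − 1/a_t)] = 13.451 km/s.
Second burn Δv₂ = |v₂ − v_a| = 6.503 km/s.
Δv = Δv₁ + Δv₂ = 8.950 + 6.503 = 15.45 km/s.

Δv = 15.5 km/s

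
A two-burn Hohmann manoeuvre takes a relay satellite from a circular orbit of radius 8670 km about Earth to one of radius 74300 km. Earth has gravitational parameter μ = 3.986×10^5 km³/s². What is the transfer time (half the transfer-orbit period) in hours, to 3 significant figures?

Semi-major axis of the transfer orbit: a_t = (8670 + 74300)/2 = 41485 km.
Transfer time t = π√(a_t³/μ) = π√((41485)³ / 3.986×10^5) = 42050 s.
Converting: 42050 s ÷ 3600 s/hour = 11.7 hours.

t = 11.7 hours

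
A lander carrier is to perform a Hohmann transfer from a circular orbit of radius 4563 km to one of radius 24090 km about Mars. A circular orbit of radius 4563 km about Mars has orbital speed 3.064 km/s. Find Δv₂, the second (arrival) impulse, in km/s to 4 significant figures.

Δv₂ = 0.5809 km/s

From the circular-orbit relation v² = μ/r at r = 4563 km: μ = v²r = (3.064)² × 4563 = 42837.9 km³/s².
The Hohmann ellipse has a_t = (r₁ + r₂)/2 = 14326.5 km.
Circular speed at r = 24090 km: v_c = √(μ/r) = 1.3335 km/s.
Vis-viva on the transfer ellipse at r = 24090 km gives v_t = √[μ(2/r − 1/a_t)] = 0.75258 km/s.
Δv₂ = |v_t − v_c| = |0.75258 − 1.3335| = 0.5809 km/s.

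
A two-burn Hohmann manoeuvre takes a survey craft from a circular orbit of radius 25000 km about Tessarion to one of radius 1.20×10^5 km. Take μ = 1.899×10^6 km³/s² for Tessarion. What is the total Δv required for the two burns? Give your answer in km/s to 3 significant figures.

The Hohmann ellipse has a_t = (r₁ + r₂)/2 = 72500 km.
At r₁ the circular-orbit speed is v₁ = √(μ/r₁) = 8.71550 km/s.
On the transfer ellipse at r₁, vis-viva equation gives v_p = √[μ(2/r₁ − 1/a_t)] = 11.2128 km/s.
First burn Δv₁ = |v_p − v₁| = 2.497 km/s.
At r₂, v₂ = √(μ/r₂) = 3.978 km/s.
Transfer-orbit speed at r₂: v_a = √[μ(2/r₂ − 1/a_t)] = 2.336 km/s.
Second burn Δv₂ = |v₂ − v_a| = 1.642 km/s.
Total Δv = Δv₁ + Δv₂ = 4.139 km/s.

Δv = 4.14 km/s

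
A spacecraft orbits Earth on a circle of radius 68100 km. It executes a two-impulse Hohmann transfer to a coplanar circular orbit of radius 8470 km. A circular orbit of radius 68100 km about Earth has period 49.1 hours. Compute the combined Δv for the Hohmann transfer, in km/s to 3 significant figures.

Δv = 3.57 km/s

From Kepler's third law T² = 4π²r³/μ at r = 68100 km, T = 49.1 hours = 49.1 × 3600 s = 1.7676×10^5 s: μ = 4π²r³/T² = 3.99055×10^5 km³/s².
Transfer-ellipse semi-major axis a_t = (r₁ + r₂)/2 = (68100 + 8470)/2 = 38285 km.
At r₁ the circular-orbit speed is v₁ = √(μ/r₁) = 2.421 km/s.
Transfer-orbit speed at r₁ (vis-viva equation): v_a = √[μ(2/r₁ − 1/a_t)] = 1.139 km/s.
First burn Δv₁ = |v_a − v₁| = 1.282 km/s.
At r₂, v₂ = √(μ/r₂) = 6.86396 km/s.
Transfer-orbit speed at r₂: v_p = √[μ(2/r₂ − 1/a_t)] = 9.15449 km/s.
Second burn Δv₂ = |v₂ − v_p| = 2.291 km/s.
Δv = Δv₁ + Δv₂ = 1.282 + 2.291 = 3.573 km/s.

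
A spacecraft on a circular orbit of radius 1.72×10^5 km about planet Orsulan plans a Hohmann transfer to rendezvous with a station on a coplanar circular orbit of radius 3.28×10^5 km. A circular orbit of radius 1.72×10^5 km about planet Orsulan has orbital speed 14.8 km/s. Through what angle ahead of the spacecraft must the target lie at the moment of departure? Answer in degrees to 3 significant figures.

From the circular-orbit relation v² = μ/r at r = 1.72×10^5 km: μ = v²r = (14.8)² × 1.72×10^5 = 3.76749×10^7 km³/s².
Semi-major axis of the transfer orbit: a_t = (1.720×10^5 + 3.280×10^5)/2 = 2.500×10^5 km.
The half-period of the transfer ellipse is t = π√(a_t³/μ) = 63978 s.
Target angular speed ω₂ = √(μ/r₂³) = 3.2675×10^-5 rad/s.
Angle swept by the target during transfer: ω₂·t = 2.0905 rad = 119.8°.
Arrival is 180° from departure on the ellipse, so φ = 180° − 119.8° = 60.2°.

φ = 60.2°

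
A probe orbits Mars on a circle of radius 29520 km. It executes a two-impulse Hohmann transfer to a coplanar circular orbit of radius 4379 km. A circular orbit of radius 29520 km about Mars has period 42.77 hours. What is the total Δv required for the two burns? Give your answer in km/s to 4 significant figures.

From Kepler's third law T² = 4π²r³/μ at r = 29520 km, T = 42.77 hours = 42.77 × 3600 s = 1.53972×10^5 s: μ = 4π²r³/T² = 42837.6 km³/s².
The Hohmann ellipse has a_t = (r₁ + r₂)/2 = 16949.5 km.
Circular speed at r₁: v₁ = √(μ/r₁) = √(42837.6/29520) = 1.2046 km/s.
On the transfer ellipse at r₁, v² = μ(2/r − 1/a) gives v_a = √[μ(2/r₁ − 1/a_t)] = 0.61230 km/s.
First burn Δv₁ = |v_a − v₁| = 0.5923 km/s.
At r₂, v₂ = √(μ/r₂) = 3.128 km/s.
Transfer-orbit speed at r₂: v_p = √[μ(2/r₂ − 1/a_t)] = 4.128 km/s.
Second burn Δv₂ = |v₂ − v_p| = 1.000 km/s.
Δv = Δv₁ + Δv₂ = 0.5923 + 1.000 = 1.592 km/s.

Δv = 1.592 km/s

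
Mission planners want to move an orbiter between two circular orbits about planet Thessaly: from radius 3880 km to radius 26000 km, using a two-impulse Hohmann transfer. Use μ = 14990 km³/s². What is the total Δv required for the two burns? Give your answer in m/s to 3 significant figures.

Δv = 1000 m/s

Semi-major axis of the transfer orbit: a_t = (3880 + 26000)/2 = 14940 km.
At r₁ the circular-orbit speed is v₁ = √(μ/r₁) = 1.9656 km/s.
Transfer-orbit speed at r₁ (v² = μ(2/r − 1/a)): v_p = √[μ(2/r₁ − 1/a_t)] = 2.5930 km/s.
First burn Δv₁ = |v_p − v₁| = 0.6274 km/s.
At r₂, v₂ = √(μ/r₂) = 0.7593 km/s.
Transfer-orbit speed at r₂: v_a = √[μ(2/r₂ − 1/a_t)] = 0.3869 km/s.
Second burn Δv₂ = |v₂ − v_a| = 0.3724 km/s.
Δv = Δv₁ + Δv₂ = 0.6274 + 0.3724 = 0.9998 km/s.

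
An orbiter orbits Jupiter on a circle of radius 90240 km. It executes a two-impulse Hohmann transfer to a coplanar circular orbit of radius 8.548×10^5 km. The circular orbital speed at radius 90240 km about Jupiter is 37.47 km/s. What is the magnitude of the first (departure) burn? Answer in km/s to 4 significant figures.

From the circular-orbit relation v² = μ/r at r = 90240 km: μ = v²r = (37.47)² × 90240 = 1.26697×10^8 km³/s².
Semi-major axis of the transfer orbit: a_t = (90240 + 8.548×10^5)/2 = 4.7252×10^5 km.
Circular speed at r = 90240 km: v_c = √(μ/r) = 37.47 km/s.
Vis-viva on the transfer ellipse at r = 90240 km gives v_t = √[μ(2/r − 1/a_t)] = 50.40 km/s.
Δv₁ = |v_t − v_c| = |50.40 − 37.47| = 12.93 km/s.

Δv₁ = 12.93 km/s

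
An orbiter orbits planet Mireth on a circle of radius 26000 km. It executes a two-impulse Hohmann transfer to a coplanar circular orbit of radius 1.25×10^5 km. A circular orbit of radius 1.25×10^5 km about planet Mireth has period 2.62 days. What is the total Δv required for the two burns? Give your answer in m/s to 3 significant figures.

From Kepler's third law T² = 4π²r³/μ at r = 1.25×10^5 km, T = 2.62 days = 2.62 × 86400 s = 2.26368×10^5 s: μ = 4π²r³/T² = 1.50473×10^6 km³/s².
Semi-major axis of the transfer orbit: a_t = (26000 + 1.250×10^5)/2 = 75500 km.
Circular speed at r₁: v₁ = √(μ/r₁) = √(1.50473×10^6/26000) = 7.608 km/s.
Transfer-orbit speed at r₁ (v² = μ(2/r − 1/a)): v_p = √[μ(2/r₁ − 1/a_t)] = 9.789 km/s.
First burn Δv₁ = |v_p − v₁| = 2.181 km/s.
Circular speed at r₂: v₂ = √(μ/r₂) = 3.470 km/s.
Transfer-orbit speed at r₂: v_a = √[μ(2/r₂ − 1/a_t)] = 2.036 km/s.
Second burn Δv₂ = |v₂ − v_a| = 1.434 km/s.
Total Δv = Δv₁ + Δv₂ = 3.615 km/s.

Δv = 3610 m/s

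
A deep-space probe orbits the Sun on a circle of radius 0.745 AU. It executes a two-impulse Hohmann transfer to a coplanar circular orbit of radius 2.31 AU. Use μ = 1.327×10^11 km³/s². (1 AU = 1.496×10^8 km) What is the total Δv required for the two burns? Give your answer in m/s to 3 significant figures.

In km: r₁ = 0.745 × 1.496×10^8 = 1.11452×10^8 km; r₂ = 2.31 × 1.496×10^8 = 3.45576×10^8 km.
The Hohmann ellipse has a_t = (r₁ + r₂)/2 = 2.28514×10^8 km.
Circular speed at r₁: v₁ = √(μ/r₁) = √(1.327×10^11/1.11452×10^8) = 34.50575 km/s.
On the transfer ellipse at r₁, vis-viva gives v_p = √[μ(2/r₁ − 1/a_t)] = 42.43331 km/s.
First burn Δv₁ = |v_p − v₁| = 7.928 km/s.
At r₂, v₂ = √(μ/r₂) = 19.596 km/s.
Transfer-orbit speed at r₂: v_a = √[μ(2/r₂ − 1/a_t)] = 13.685 km/s.
Second burn Δv₂ = |v₂ − v_a| = 5.911 km/s.
Total Δv = Δv₁ + Δv₂ = 13.84 km/s.

Δv = 13800 m/s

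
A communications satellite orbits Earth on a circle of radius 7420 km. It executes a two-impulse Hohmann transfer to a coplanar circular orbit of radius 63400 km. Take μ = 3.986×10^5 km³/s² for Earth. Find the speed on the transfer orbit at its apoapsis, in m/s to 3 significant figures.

v = 1150 m/s

Transfer-ellipse semi-major axis a_t = (r₁ + r₂)/2 = (7420 + 63400)/2 = 35410 km.
The apoapsis of the transfer ellipse is at r = 63400 km.
Vis-viva: v = √[μ(2/r − 1/a_t)] = √[3.986×10^5 × (2/63400 − 1/35410)] = 1.148 km/s.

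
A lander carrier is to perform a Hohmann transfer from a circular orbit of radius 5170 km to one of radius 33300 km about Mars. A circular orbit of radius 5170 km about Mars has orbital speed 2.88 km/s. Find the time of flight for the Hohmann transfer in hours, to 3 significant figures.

From the circular-orbit relation v² = μ/r at r = 5170 km: μ = v²r = (2.88)² × 5170 = 42882.0 km³/s².
The Hohmann ellipse has a_t = (r₁ + r₂)/2 = 19235 km.
Transfer time t = π√(a_t³/μ) = π√((19235)³ / 42882.0) = 40470 s.
Converting: 40470 s ÷ 3600 s/hour = 11.2 hours.

t = 11.2 hours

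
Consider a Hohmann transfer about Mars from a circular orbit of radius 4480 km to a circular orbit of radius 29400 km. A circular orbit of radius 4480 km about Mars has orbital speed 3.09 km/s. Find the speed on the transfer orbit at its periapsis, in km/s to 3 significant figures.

From the circular-orbit relation v² = μ/r at r = 4480 km: μ = v²r = (3.09)² × 4480 = 42775.5 km³/s².
Transfer-ellipse semi-major axis a_t = (r₁ + r₂)/2 = (4480 + 29400)/2 = 16940 km.
The periapsis of the transfer ellipse is at r = 4480 km.
Applying v² = μ(2/r − 1/a_t): v = 4.071 km/s.

v = 4.07 km/s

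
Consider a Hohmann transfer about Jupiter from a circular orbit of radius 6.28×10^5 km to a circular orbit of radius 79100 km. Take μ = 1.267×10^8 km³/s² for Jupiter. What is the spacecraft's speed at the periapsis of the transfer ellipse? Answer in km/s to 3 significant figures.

v = 53.3 km/s

Semi-major axis of the transfer orbit: a_t = (6.280×10^5 + 79100)/2 = 3.5355×10^5 km.
At periapsis, r = 79100 km.
Applying v² = μ(2/r − 1/a_t): v = 53.34 km/s.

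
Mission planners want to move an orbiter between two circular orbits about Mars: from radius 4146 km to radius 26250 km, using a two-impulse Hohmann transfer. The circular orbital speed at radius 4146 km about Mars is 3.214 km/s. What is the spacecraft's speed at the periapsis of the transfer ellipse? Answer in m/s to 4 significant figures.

From the circular-orbit relation v² = μ/r at r = 4146 km: μ = v²r = (3.214)² × 4146 = 42827.3 km³/s².
Transfer-ellipse semi-major axis a_t = (r₁ + r₂)/2 = (4146 + 26250)/2 = 15198 km.
At periapsis, r = 4146 km.
Applying v² = μ(2/r − 1/a_t): v = 4.224 km/s.

v = 4224 m/s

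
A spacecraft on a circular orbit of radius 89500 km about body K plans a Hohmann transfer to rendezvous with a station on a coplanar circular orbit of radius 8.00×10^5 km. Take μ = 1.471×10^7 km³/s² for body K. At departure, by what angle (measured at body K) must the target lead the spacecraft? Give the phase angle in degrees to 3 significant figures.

φ = 105°

The Hohmann ellipse has a_t = (r₁ + r₂)/2 = 4.4475×10^5 km.
The half-period of the transfer ellipse is t = π√(a_t³/μ) = 2.4295×10^5 s.
Target angular speed ω₂ = √(μ/r₂³) = 5.3601×10^-6 rad/s.
Angle swept by the target during transfer: ω₂·t = 1.3022 rad = 74.61°.
Arrival is 180° from departure on the ellipse, so φ = 180° − 74.61° = 105°.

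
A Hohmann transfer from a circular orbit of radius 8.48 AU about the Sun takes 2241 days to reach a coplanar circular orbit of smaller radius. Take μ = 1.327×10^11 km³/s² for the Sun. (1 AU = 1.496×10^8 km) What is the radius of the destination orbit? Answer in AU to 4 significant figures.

r₂ = 2.160 AU

In km: r₁ = 8.48 × 1.496×10^8 = 1.268608×10^9 km.
Transfer time t = 2241 days = 1.936224×10^8 s, and t = π√(a_t³/μ).
So a_t = (μ t²/π²)^(1/3) = (1.327×10^11 × (1.936224×10^8)² / π²)^(1/3) = 7.9584×10^8 km.
Since a_t = (r₁ + r₂)/2, r₂ = 2a_t − r₁ = 2×7.9584×10^8 − 1.268608×10^9 = 3.23072×10^8 km.
In AU: r₂ = 3.23072×10^8 / 1.496×10^8 = 2.160 AU.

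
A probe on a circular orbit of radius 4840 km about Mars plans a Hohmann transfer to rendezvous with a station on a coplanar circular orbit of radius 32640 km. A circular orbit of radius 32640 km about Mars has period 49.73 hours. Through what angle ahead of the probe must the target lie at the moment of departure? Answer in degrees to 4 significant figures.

φ = 101.7°

From Kepler's third law T² = 4π²r³/μ at r = 32640 km, T = 49.73 hours = 49.73 × 3600 s = 1.79028×10^5 s: μ = 4π²r³/T² = 42832.0 km³/s².
Transfer-ellipse semi-major axis a_t = (r₁ + r₂)/2 = (4840 + 32640)/2 = 18740 km.
The half-period of the transfer ellipse is t = π√(a_t³/μ) = 38942 s.
The target's mean motion on its circular orbit is ω₂ = √(μ/r₂³) = 3.5096×10^-5 rad/s.
Angle swept by the target during transfer: ω₂·t = 1.3667 rad = 78.31°.
Arrival is 180° from departure on the ellipse, so φ = 180° − 78.31° = 101.7°.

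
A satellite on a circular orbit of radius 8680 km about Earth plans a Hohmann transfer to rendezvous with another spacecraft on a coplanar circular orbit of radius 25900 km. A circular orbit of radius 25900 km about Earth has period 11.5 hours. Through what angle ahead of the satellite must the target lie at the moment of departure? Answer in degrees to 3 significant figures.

From Kepler's third law T² = 4π²r³/μ at r = 25900 km, T = 11.5 hours = 11.5 × 3600 s = 41400 s: μ = 4π²r³/T² = 4.00183×10^5 km³/s².
Semi-major axis of the transfer orbit: a_t = (8680 + 25900)/2 = 17290 km.
Transfer time t = π√(a_t³/μ) = 11290.5 s.
The target's mean motion on its circular orbit is ω₂ = √(μ/r₂³) = 1.51768×10^-4 rad/s.
Angle swept by the target during transfer: ω₂·t = 1.7135 rad = 98.18°.
The satellite traverses 180° on the transfer ellipse, so the target must lead by 180° − 98.18° = 81.8°.

φ = 81.8°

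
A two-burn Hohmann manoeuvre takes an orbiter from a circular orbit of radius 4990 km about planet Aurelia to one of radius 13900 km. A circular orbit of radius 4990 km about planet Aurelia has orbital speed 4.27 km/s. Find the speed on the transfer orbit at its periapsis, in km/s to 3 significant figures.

From the circular-orbit relation v² = μ/r at r = 4990 km: μ = v²r = (4.27)² × 4990 = 90982.2 km³/s².
Semi-major axis of the transfer orbit: a_t = (4990 + 13900)/2 = 9445 km.
At periapsis, r = 4990 km.
Applying v² = μ(2/r − 1/a_t): v = 5.180 km/s.

v = 5.18 km/s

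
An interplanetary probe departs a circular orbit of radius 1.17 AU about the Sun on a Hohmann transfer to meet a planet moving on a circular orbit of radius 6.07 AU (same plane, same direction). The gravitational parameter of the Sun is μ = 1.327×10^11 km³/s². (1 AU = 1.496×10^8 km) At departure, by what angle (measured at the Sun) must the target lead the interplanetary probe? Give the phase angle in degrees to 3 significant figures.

φ = 97.1°

In km: r₁ = 1.17 × 1.496×10^8 = 1.75032×10^8 km; r₂ = 6.07 × 1.496×10^8 = 9.08072×10^8 km.
Transfer-ellipse semi-major axis a_t = (r₁ + r₂)/2 = (1.75032×10^8 + 9.08072×10^8)/2 = 5.41552×10^8 km.
Transfer time t = π√(a_t³/μ) = 1.0869×10^8 s.
Target angular speed ω₂ = √(μ/r₂³) = 1.3312×10^-8 rad/s.
Angle swept by the target during transfer: ω₂·t = 1.4469 rad = 82.90°.
The interplanetary probe traverses 180° on the transfer ellipse, so the target must lead by 180° − 82.90° = 97.1°.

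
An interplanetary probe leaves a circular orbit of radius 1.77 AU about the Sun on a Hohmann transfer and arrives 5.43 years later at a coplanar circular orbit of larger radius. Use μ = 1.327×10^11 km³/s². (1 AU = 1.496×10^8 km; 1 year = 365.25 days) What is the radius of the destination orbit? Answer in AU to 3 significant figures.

In km: r₁ = 1.77 × 1.496×10^8 = 2.64792×10^8 km.
Transfer time t = 5.43 years × 365.25 × 86400 s = 1.71357768×10^8 s, and t = π√(a_t³/μ).
So a_t = (μ t²/π²)^(1/3) = (1.327×10^11 × (1.71357768×10^8)² / π²)^(1/3) = 7.3360×10^8 km.
Since a_t = (r₁ + r₂)/2, r₂ = 2a_t − r₁ = 2×7.3360×10^8 − 2.64792×10^8 = 1.202408×10^9 km.
In AU: r₂ = 1.202408×10^9 / 1.496×10^8 = 8.04 AU.

r₂ = 8.04 AU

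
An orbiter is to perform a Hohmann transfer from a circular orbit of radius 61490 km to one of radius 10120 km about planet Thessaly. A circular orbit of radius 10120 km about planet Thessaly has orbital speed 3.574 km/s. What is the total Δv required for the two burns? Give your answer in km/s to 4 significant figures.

Δv = 1.789 km/s

From the circular-orbit relation v² = μ/r at r = 10120 km: μ = v²r = (3.574)² × 10120 = 1.29268×10^5 km³/s².
The Hohmann ellipse has a_t = (r₁ + r₂)/2 = 35805 km.
At r₁ the circular-orbit speed is v₁ = √(μ/r₁) = 1.4499 km/s.
On the transfer ellipse at r₁, v² = μ(2/r − 1/a) gives v_a = √[μ(2/r₁ − 1/a_t)] = 0.77083 km/s.
First burn Δv₁ = |v_a − v₁| = 0.6791 km/s.
Circular speed at r₂: v₂ = √(μ/r₂) = 3.574 km/s.
Transfer-orbit speed at r₂: v_p = √[μ(2/r₂ − 1/a_t)] = 4.684 km/s.
Second burn Δv₂ = |v₂ − v_p| = 1.110 km/s.
Total Δv = Δv₁ + Δv₂ = 1.789 km/s.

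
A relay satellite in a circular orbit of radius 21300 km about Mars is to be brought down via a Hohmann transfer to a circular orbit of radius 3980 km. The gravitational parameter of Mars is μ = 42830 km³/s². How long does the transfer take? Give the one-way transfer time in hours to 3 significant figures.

The Hohmann ellipse has a_t = (r₁ + r₂)/2 = 12640 km.
By Kepler's third law the transfer-orbit period is T = 2π√(a_t³/μ), so t = T/2 = 21570 s.
Converting: 21570 s ÷ 3600 s/hour = 5.99 hours.

t = 5.99 hours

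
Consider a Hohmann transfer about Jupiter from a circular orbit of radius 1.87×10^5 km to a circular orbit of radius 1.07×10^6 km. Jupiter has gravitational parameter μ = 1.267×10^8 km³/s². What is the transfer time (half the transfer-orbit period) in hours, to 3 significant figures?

Semi-major axis of the transfer orbit: a_t = (1.870×10^5 + 1.070×10^6)/2 = 6.285×10^5 km.
Transfer time t = π√(a_t³/μ) = π√((6.285×10^5)³ / 1.267×10^8) = 1.391×10^5 s.
Converting: 1.391×10^5 s ÷ 3600 s/hour = 38.6 hours.

t = 38.6 hours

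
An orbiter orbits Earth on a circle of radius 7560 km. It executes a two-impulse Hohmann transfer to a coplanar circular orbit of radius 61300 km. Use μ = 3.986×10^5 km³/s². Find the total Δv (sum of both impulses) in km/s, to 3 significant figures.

Semi-major axis of the transfer orbit: a_t = (7560 + 61300)/2 = 34430 km.
At r₁ the circular-orbit speed is v₁ = √(μ/r₁) = 7.261 km/s.
Transfer-orbit speed at r₁ (vis-viva equation): v_p = √[μ(2/r₁ − 1/a_t)] = 9.689 km/s.
First burn Δv₁ = |v_p − v₁| = 2.428 km/s.
At r₂, v₂ = √(μ/r₂) = 2.550 km/s.
Transfer-orbit speed at r₂: v_a = √[μ(2/r₂ − 1/a_t)] = 1.195 km/s.
Second burn Δv₂ = |v₂ − v_a| = 1.355 km/s.
Δv = Δv₁ + Δv₂ = 2.428 + 1.355 = 3.783 km/s.

Δv = 3.78 km/s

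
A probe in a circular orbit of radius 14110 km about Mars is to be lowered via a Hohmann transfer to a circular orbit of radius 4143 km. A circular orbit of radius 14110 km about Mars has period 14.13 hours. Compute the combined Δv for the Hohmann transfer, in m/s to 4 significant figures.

From Kepler's third law T² = 4π²r³/μ at r = 14110 km, T = 14.13 hours = 14.13 × 3600 s = 50868 s: μ = 4π²r³/T² = 42859.9 km³/s².
Semi-major axis of the transfer orbit: a_t = (14110 + 4143)/2 = 9126.5 km.
Circular speed at r₁: v₁ = √(μ/r₁) = √(42859.9/14110) = 1.74286 km/s.
Transfer-orbit speed at r₁ (vis-viva equation): v_a = √[μ(2/r₁ − 1/a_t)] = 1.17427 km/s.
First burn Δv₁ = |v_a − v₁| = 0.56859 km/s.
At r₂, v₂ = √(μ/r₂) = 3.21639 km/s.
Transfer-orbit speed at r₂: v_p = √[μ(2/r₂ − 1/a_t)] = 3.99926 km/s.
Second burn Δv₂ = |v₂ − v_p| = 0.78287 km/s.
Total Δv = Δv₁ + Δv₂ = 1.351 km/s.

Δv = 1351 m/s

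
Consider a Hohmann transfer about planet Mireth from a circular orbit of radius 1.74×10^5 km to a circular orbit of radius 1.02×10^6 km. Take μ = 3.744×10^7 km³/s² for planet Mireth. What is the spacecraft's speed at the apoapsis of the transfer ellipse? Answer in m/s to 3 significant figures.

v = 3270 m/s

The Hohmann ellipse has a_t = (r₁ + r₂)/2 = 5.970×10^5 km.
The apoapsis of the transfer ellipse is at r = 1.020×10^6 km.
Applying v² = μ(2/r − 1/a_t): v = 3.271 km/s.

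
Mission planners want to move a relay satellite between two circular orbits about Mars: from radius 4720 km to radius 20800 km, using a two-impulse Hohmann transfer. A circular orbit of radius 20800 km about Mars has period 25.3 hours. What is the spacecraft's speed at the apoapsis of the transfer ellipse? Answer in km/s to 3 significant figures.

v = 0.873 km/s

From Kepler's third law T² = 4π²r³/μ at r = 20800 km, T = 25.3 hours = 25.3 × 3600 s = 91080 s: μ = 4π²r³/T² = 42825.6 km³/s².
Transfer-ellipse semi-major axis a_t = (r₁ + r₂)/2 = (4720 + 20800)/2 = 12760 km.
At apoapsis, r = 20800 km.
Vis-viva: v = √[μ(2/r − 1/a_t)] = √[42825.6 × (2/20800 − 1/12760)] = 0.8727 km/s.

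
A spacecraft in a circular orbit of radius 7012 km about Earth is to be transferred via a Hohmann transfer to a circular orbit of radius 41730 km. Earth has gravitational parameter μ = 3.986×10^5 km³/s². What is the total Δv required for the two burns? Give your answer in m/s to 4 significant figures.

The Hohmann ellipse has a_t = (r₁ + r₂)/2 = 24371 km.
Circular speed at r₁: v₁ = √(μ/r₁) = √(3.986×10^5/7012) = 7.540 km/s.
On the transfer ellipse at r₁, vis-viva equation gives v_p = √[μ(2/r₁ − 1/a_t)] = 9.866 km/s.
First burn Δv₁ = |v_p − v₁| = 2.326 km/s.
Circular speed at r₂: v₂ = √(μ/r₂) = 3.091 km/s.
Transfer-orbit speed at r₂: v_a = √[μ(2/r₂ − 1/a_t)] = 1.658 km/s.
Second burn Δv₂ = |v₂ − v_a| = 1.433 km/s.
Δv = Δv₁ + Δv₂ = 2.326 + 1.433 = 3.759 km/s.

Δv = 3759 m/s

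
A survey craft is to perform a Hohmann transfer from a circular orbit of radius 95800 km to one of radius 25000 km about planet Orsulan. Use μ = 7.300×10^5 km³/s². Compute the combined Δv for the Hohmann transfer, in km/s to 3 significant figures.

The Hohmann ellipse has a_t = (r₁ + r₂)/2 = 60400 km.
Circular speed at r₁: v₁ = √(μ/r₁) = √(7.300×10^5/95800) = 2.76044 km/s.
On the transfer ellipse at r₁, vis-viva gives v_a = √[μ(2/r₁ − 1/a_t)] = 1.77595 km/s.
First burn Δv₁ = |v_a − v₁| = 0.98449 km/s.
Circular speed at r₂: v₂ = √(μ/r₂) = 5.4037 km/s.
Transfer-orbit speed at r₂: v_p = √[μ(2/r₂ − 1/a_t)] = 6.8054 km/s.
Second burn Δv₂ = |v₂ − v_p| = 1.4017 km/s.
Δv = Δv₁ + Δv₂ = 0.98449 + 1.4017 = 2.386 km/s.

Δv = 2.39 km/s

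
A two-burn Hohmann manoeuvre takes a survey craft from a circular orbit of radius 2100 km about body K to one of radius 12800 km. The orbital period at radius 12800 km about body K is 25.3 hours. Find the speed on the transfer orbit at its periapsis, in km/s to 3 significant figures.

v = 2.86 km/s

From Kepler's third law T² = 4π²r³/μ at r = 12800 km, T = 25.3 hours = 25.3 × 3600 s = 91080 s: μ = 4π²r³/T² = 9980.30 km³/s².
Transfer-ellipse semi-major axis a_t = (r₁ + r₂)/2 = (2100 + 12800)/2 = 7450 km.
The periapsis of the transfer ellipse is at r = 2100 km.
Vis-viva: v = √[μ(2/r − 1/a_t)] = √[9980.30 × (2/2100 − 1/7450)] = 2.858 km/s.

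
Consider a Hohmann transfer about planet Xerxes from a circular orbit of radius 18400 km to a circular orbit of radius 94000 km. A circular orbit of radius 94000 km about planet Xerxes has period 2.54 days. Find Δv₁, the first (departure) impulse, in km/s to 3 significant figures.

Δv₁ = 1.78 km/s

From Kepler's third law T² = 4π²r³/μ at r = 94000 km, T = 2.54 days = 2.54 × 86400 s = 2.19456×10^5 s: μ = 4π²r³/T² = 6.80845×10^5 km³/s².
Transfer-ellipse semi-major axis a_t = (r₁ + r₂)/2 = (18400 + 94000)/2 = 56200 km.
Circular speed at r = 18400 km: v_c = √(μ/r) = 6.083 km/s.
Transfer-orbit speed at the same r (vis-viva, a = a_t): v_t = √[μ(2/r − 1/a_t)] = 7.867 km/s.
Δv₁ = |v_t − v_c| = |7.867 − 6.083| = 1.784 km/s.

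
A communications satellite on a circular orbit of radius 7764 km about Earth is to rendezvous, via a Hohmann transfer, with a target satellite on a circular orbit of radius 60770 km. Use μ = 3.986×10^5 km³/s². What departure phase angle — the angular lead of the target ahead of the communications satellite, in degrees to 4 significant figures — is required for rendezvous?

The Hohmann ellipse has a_t = (r₁ + r₂)/2 = 34267 km.
Transfer time t = π√(a_t³/μ) = 31564.2 s.
Target angular speed ω₂ = √(μ/r₂³) = 4.21439×10^-5 rad/s.
Angle swept by the target during transfer: ω₂·t = 1.33024 rad = 76.22°.
The communications satellite traverses 180° on the transfer ellipse, so the target must lead by 180° − 76.22° = 103.8°.

φ = 103.8°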